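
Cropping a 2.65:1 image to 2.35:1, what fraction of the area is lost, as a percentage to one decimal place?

11.3%

The height stays; only width is cut (since 2.35:1 is narrower than 2.65:1).
Area ratio = (2.350)/(2.650) = 88.68%; the remaining 11.32% is cropped out.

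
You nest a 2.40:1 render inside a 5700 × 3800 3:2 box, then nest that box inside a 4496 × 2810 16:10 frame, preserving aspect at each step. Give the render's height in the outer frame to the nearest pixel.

2.40:1 in 5700×3800: fills the width, so the render is 5700.00 × 2375.00.
The 3:2 canvas is height-limited in 4496×2810, giving 4215.00 × 2810.00; scale factor 0.7395.
Applying the same ×0.7395: 2375.00 → 1756.25.

1756 px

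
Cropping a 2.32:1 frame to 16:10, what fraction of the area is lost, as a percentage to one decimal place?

The height stays; only width is cut (since 16:10 is narrower than 2.32:1).
Area ratio = (1.600)/(2.320) = 68.97%; the remaining 31.03% is cropped out.

31.0%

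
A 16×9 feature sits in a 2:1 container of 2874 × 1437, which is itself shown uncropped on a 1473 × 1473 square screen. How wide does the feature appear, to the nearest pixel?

1309 px

First fit — 16×9 into 2874×1437 spans the height: 2554.67 × 1437.00.
Second fit — the 2:1 canvas into 1473×1473 spans the width: 1473.00 × 736.50 (×0.5125 from 2874×1437).
So the feature's width is 2554.67 × 0.5125 ≈ 1309.33.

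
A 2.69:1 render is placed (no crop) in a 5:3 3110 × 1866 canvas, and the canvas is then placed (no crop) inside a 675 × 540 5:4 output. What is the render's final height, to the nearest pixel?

2.69:1 in 3110×1866: fills the width, so the render is 3110.00 × 1156.13.
The 5:3 canvas is width-limited in 675×540, giving 675.00 × 405.00; scale factor 0.2170.
Applying the same ×0.2170: 1156.13 → 250.93.

251 px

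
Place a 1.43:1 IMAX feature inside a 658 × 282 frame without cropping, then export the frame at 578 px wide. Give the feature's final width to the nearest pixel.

In the 658×282 frame the feature fills the height: width = 282 × 1.430 ≈ 403.26 px.
Resizing to 578 px wide multiplies everything by 0.8784: 403.26 → 354.23 px.

354 px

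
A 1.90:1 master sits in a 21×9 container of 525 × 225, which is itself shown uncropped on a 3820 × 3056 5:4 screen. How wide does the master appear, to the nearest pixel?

1.90:1 in 525×225: fills the height, so the master is 427.50 × 225.00.
The 21×9 canvas is width-limited in 3820×3056, giving 3820.00 × 1637.14; scale factor 7.2762.
Applying the same ×7.2762: 427.50 → 3110.57.

3111 px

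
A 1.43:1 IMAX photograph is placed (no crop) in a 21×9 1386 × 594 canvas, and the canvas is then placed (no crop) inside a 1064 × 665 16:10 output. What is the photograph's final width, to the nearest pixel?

1.43:1 IMAX in 1386×594: fills the height, so the photograph is 849.42 × 594.00.
Second fit — the 21×9 canvas into 1064×665 spans the width: 1064.00 × 456.00 (×0.7677 from 1386×594).
So the photograph's width is 849.42 × 0.7677 ≈ 652.08.

652 px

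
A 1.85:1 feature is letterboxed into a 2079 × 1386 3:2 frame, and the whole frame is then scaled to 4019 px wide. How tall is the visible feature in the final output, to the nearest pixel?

In the 2079×1386 frame the feature fills the width: height = 2079 / 1.850 ≈ 1123.78 px.
The frame scales by 4019/2079 = 1.9331; 1123.78 × 1.9331 ≈ 2172.43 px.

2172 px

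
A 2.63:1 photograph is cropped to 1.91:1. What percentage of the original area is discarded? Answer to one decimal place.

27.4%

The height stays; only width is cut (since 1.91:1 is narrower than 2.63:1).
Fraction kept = (1.910)/(2.630) ≈ 72.62%, so 27.38% is lost.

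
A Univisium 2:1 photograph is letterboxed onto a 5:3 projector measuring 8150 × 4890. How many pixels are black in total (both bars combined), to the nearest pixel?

6642250 pixels

Since 2.000 > 1.667, the photograph is width-limited.
Content height = 8150 × 1/2 ≈ 4075.0000 px.
Leftover height: 4890 − 4075.0000 = 815.0000 px.
Across the 8150-px span: 815.0000 × 8150 ≈ 6642250 px.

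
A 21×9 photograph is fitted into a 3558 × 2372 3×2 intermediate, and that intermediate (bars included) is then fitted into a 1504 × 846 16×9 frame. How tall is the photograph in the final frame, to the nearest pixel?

First fit — 21×9 into 3558×2372 spans the width: 3558.00 × 1524.86.
3×2 in 1504×846: fills the height, so the intermediate becomes 1269.00 × 846.00 — a scale of ×0.3567.
The photograph scales with it: height 1524.86 × 0.3567 ≈ 543.86.

544 px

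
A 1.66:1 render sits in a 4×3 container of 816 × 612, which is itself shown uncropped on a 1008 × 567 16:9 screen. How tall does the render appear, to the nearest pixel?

455 px

1.66:1 in 816×612: fills the width, so the render is 816.00 × 491.57.
Second fit — the 4×3 canvas into 1008×567 spans the height: 756.00 × 567.00 (×0.9265 from 816×612).
The render scales with it: height 491.57 × 0.9265 ≈ 455.42.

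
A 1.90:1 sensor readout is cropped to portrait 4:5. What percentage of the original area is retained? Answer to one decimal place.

42.1%

portrait 4:5 is narrower than 1.90:1, so the crop keeps the full height and trims the width.
(0.800)/(1.900) ≈ 0.421 of the area survives.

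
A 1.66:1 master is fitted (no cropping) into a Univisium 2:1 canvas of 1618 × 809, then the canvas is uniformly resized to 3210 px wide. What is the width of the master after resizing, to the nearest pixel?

In the 1618×809 frame the master fills the height: width = 809 × 1.660 ≈ 1342.94 px.
Scaling 1618 → 3210 is ×1.9839, so the width becomes 1342.94 × 1.9839 ≈ 2664.30 px.

2664 px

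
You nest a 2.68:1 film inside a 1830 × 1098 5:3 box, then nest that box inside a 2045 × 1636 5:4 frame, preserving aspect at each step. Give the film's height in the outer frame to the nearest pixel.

Inside the 1830×1098 canvas the film is width-limited at 1830.00 × 682.84.
5:3 in 2045×1636: fills the width, so the intermediate becomes 2045.00 × 1227.00 — a scale of ×1.1175.
Applying the same ×1.1175: 682.84 → 763.06.

763 px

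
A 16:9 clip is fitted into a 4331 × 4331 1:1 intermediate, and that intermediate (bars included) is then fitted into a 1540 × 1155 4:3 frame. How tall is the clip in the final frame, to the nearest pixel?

Inside the 4331×4331 canvas the clip is width-limited at 4331.00 × 2436.19.
Second fit — the 1:1 canvas into 1540×1155 spans the height: 1155.00 × 1155.00 (×0.2667 from 4331×4331).
Applying the same ×0.2667: 2436.19 → 649.69.

650 px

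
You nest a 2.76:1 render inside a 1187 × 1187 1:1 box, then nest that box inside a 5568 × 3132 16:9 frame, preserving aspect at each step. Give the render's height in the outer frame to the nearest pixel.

1135 px

2.76:1 in 1187×1187: fills the width, so the render is 1187.00 × 430.07.
The 1:1 canvas is height-limited in 5568×3132, giving 3132.00 × 3132.00; scale factor 2.6386.
The render scales with it: height 430.07 × 2.6386 ≈ 1134.78.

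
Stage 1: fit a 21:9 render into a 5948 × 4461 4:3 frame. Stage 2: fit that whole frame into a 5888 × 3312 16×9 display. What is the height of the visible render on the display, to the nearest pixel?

First fit — 21:9 into 5948×4461 spans the width: 5948.00 × 2549.14.
Second fit — the 4:3 canvas into 5888×3312 spans the height: 4416.00 × 3312.00 (×0.7424 from 5948×4461).
The render scales with it: height 2549.14 × 0.7424 ≈ 1892.57.

1893 px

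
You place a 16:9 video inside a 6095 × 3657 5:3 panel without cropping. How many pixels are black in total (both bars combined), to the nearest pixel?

16:9 is wider than 5:3, so it spans the full width.
The video is 6095 × 9/16 ≈ 3428.4375 px tall.
Leftover height: 3657 − 3428.4375 = 228.5625 px.
Bar area = 228.5625 × 6095 ≈ 1393088 px.

1393088 pixels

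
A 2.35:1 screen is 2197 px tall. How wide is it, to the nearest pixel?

2197 × 2.350 = 5162.95.

5163 px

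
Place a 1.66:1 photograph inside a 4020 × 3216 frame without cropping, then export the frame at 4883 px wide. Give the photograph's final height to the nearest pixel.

2942 px

Fitted into 4020×3216, the photograph spans the width; its height is 4020 / 1.660 ≈ 2421.69 px.
Resizing to 4883 px wide multiplies everything by 1.2147: 2421.69 → 2941.57 px.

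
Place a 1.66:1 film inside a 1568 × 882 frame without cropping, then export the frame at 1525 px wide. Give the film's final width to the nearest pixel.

1424 px

At 1568×882 the film is height-limited, so width = 882 × 1.660 ≈ 1464.12 px.
Scaling 1568 → 1525 is ×0.9726, so the width becomes 1464.12 × 0.9726 ≈ 1423.97 px.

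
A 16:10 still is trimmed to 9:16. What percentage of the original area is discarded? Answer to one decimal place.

9:16 is narrower than 16:10, so the crop keeps the full height and trims the width.
Area ratio = (0.562)/(1.600) = 35.16%; the remaining 64.84% is cropped out.

64.8%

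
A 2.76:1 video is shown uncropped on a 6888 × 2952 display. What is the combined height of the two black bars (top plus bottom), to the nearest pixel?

456 px

2.76:1 (2.760) > 21:9 (2.333), so the video fills the width.
That makes the image 2495.65 px tall (6888 / 2.760).
Leftover height: 2952 − 2495.65 = 456.35 px.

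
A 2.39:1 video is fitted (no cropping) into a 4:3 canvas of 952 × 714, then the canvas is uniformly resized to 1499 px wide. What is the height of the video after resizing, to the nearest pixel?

At 952×714 the video is width-limited, so height = 952 / 2.390 ≈ 398.33 px.
Resizing to 1499 px wide multiplies everything by 1.5746: 398.33 → 627.20 px.

627 px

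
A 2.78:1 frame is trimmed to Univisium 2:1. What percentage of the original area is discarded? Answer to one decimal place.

28.1%

Going from 2.78:1 to Univisium 2:1 means cutting width while keeping height.
Fraction kept = (2.000)/(2.780) ≈ 71.94%, so 28.06% is lost.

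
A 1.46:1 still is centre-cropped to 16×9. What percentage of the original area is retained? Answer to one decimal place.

82.1%

Going from 1.46:1 to 16×9 means cutting height while keeping width.
Fraction kept = (1.460)/(1.778) ≈ 82.12%.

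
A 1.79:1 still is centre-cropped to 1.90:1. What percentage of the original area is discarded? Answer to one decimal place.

5.8%

The width stays; only height is cut (since 1.90:1 is wider than 1.79:1).
Area ratio = (1.790)/(1.900) = 94.21%; the remaining 5.79% is cropped out.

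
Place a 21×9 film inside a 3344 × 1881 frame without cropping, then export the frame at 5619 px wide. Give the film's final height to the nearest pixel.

2408 px

In the 3344×1881 frame the film fills the width: height = 3344 × 9/21 ≈ 1433.14 px.
The frame scales by 5619/3344 = 1.6803; 1433.14 × 1.6803 ≈ 2408.14 px.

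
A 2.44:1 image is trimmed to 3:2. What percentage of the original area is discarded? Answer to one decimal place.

38.5%

3:2 is narrower than 2.44:1, so the crop keeps the full height and trims the width.
Area ratio = (1.500)/(2.440) = 61.48%; the remaining 38.52% is cropped out.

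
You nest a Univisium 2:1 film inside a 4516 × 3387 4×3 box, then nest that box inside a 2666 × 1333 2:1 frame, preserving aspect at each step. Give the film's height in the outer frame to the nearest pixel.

Inside the 4516×3387 canvas the film is width-limited at 4516.00 × 2258.00.
The 4×3 canvas is height-limited in 2666×1333, giving 1777.33 × 1333.00; scale factor 0.3936.
The film scales with it: height 2258.00 × 0.3936 ≈ 888.67.

889 px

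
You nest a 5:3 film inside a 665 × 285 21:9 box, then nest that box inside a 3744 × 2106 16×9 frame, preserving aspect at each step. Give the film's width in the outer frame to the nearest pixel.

First fit — 5:3 into 665×285 spans the height: 475.00 × 285.00.
Second fit — the 21:9 canvas into 3744×2106 spans the width: 3744.00 × 1604.57 (×5.6301 from 665×285).
So the film's width is 475.00 × 5.6301 ≈ 2674.29.

2674 px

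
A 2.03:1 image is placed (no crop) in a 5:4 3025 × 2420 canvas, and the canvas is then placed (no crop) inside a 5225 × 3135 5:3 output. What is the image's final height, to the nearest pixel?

2.03:1 in 3025×2420: fills the width, so the image is 3025.00 × 1490.15.
The 5:4 canvas is height-limited in 5225×3135, giving 3918.75 × 3135.00; scale factor 1.2955.
So the image's height is 1490.15 × 1.2955 ≈ 1930.42.

1930 px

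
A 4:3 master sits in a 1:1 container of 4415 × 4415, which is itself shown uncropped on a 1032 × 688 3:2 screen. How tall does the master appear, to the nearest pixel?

516 px

Inside the 4415×4415 canvas the master is width-limited at 4415.00 × 3311.25.
1:1 in 1032×688: fills the height, so the intermediate becomes 688.00 × 688.00 — a scale of ×0.1558.
So the master's height is 3311.25 × 0.1558 ≈ 516.00.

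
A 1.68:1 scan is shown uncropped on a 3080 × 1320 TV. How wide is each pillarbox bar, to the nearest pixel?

Since 1.680 < 2.333, the scan is height-limited.
Content width = 1320 × 1.680 ≈ 2217.60 px.
Leftover width: 3080 − 2217.60 = 862.40 px → 431.20 each side.

431 px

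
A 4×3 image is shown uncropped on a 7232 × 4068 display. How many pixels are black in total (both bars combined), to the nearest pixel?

Since 1.333 < 1.778, the image is height-limited.
That makes the image 5424.0000 px wide (4068 × 4/3).
Black = 7232 − 5424.0000 = 1808.0000 px.
Across the 4068-px span: 1808.0000 × 4068 ≈ 7354944 px.

7354944 pixels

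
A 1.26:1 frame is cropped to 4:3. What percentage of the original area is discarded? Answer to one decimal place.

5.5%

Going from 1.26:1 to 4:3 means cutting height while keeping width.
Fraction kept = (1.260)/(1.333) ≈ 94.50%, so 5.50% is lost.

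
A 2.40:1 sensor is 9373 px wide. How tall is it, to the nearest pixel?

3905 px

Height = 9373 / 2.400 = 3905.42.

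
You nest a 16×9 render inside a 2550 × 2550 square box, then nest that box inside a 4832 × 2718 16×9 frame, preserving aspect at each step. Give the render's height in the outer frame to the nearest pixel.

First fit — 16×9 into 2550×2550 spans the width: 2550.00 × 1434.38.
square in 4832×2718: fills the height, so the intermediate becomes 2718.00 × 2718.00 — a scale of ×1.0659.
Applying the same ×1.0659: 1434.38 → 1528.88.

1529 px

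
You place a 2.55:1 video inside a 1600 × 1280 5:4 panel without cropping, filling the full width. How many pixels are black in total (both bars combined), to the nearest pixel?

1044078 pixels

That makes the image 627.4510 px tall (1600 / 2.550).
Leftover height: 1280 − 627.4510 = 652.5490 px.
Across the 1600-px span: 652.5490 × 1600 ≈ 1044078 px.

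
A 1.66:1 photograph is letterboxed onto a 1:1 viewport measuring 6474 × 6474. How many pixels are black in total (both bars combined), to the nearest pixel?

16664076 pixels

Since 1.660 > 1.000, the photograph is width-limited.
That makes the image 3900.0000 px tall (6474 / 1.660).
Leftover height: 6474 − 3900.0000 = 2574.0000 px.
Bar area = 2574.0000 × 6474 ≈ 16664076 px.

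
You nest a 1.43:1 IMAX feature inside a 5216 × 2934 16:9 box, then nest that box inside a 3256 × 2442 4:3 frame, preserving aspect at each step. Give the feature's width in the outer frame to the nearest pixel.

2619 px

First fit — 1.43:1 IMAX into 5216×2934 spans the height: 4195.62 × 2934.00.
Second fit — the 16:9 canvas into 3256×2442 spans the width: 3256.00 × 1831.50 (×0.6242 from 5216×2934).
Applying the same ×0.6242: 4195.62 → 2619.05.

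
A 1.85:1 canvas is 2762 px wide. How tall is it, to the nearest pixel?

1493 px

At 1.85:1, 2762 / 1.850 ≈ 1492.97.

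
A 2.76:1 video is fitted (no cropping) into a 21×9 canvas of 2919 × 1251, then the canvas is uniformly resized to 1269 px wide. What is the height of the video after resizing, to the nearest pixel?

In the 2919×1251 frame the video fills the width: height = 2919 / 2.760 ≈ 1057.61 px.
Scaling 2919 → 1269 is ×0.4347, so the height becomes 1057.61 × 0.4347 ≈ 459.78 px.

460 px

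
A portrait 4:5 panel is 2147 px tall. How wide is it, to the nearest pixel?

1718 px

2147 × 4/5 = 1717.60.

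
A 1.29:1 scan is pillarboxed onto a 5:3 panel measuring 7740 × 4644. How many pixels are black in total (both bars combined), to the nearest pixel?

8123471 pixels

1.29:1 (1.290) < 5:3 (1.667), so the scan fills the height.
The scan is 4644 × 1.290 ≈ 5990.7600 px wide.
Black = 7740 − 5990.7600 = 1749.2400 px.
Bar area = 1749.2400 × 4644 ≈ 8123471 px.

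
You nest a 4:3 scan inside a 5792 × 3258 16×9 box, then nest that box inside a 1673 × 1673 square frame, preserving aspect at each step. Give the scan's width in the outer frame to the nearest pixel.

First fit — 4:3 into 5792×3258 spans the height: 4344.00 × 3258.00.
Second fit — the 16×9 canvas into 1673×1673 spans the width: 1673.00 × 941.06 (×0.2888 from 5792×3258).
So the scan's width is 4344.00 × 0.2888 ≈ 1254.75.

1255 px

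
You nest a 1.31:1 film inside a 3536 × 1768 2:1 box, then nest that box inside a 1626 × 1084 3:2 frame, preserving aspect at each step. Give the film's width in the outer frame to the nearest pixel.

1065 px

1.31:1 in 3536×1768: fills the height, so the film is 2316.08 × 1768.00.
2:1 in 1626×1084: fills the width, so the intermediate becomes 1626.00 × 813.00 — a scale of ×0.4598.
Applying the same ×0.4598: 2316.08 → 1065.03.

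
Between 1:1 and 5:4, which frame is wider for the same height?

1 and 5:4 = 1.25; 1.25 > 1.

5:4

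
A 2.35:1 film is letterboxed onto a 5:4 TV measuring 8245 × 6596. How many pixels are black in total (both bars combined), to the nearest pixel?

25456350 pixels

2.35:1 is wider than 5:4, so it spans the full width.
Content height = 8245 / 2.350 ≈ 3508.5106 px.
6596 − 3508.5106 = 3087.4894 px of bars.
Across the 8245-px span: 3087.4894 × 8245 ≈ 25456350 px.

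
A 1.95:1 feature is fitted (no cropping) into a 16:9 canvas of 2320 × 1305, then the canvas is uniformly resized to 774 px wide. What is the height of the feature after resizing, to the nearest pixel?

Fitted into 2320×1305, the feature spans the width; its height is 2320 / 1.950 ≈ 1189.74 px.
Resizing to 774 px wide multiplies everything by 0.3336: 1189.74 → 396.92 px.

397 px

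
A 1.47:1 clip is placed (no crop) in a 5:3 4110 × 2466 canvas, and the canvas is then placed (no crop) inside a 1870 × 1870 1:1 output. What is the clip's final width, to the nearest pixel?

1649 px

First fit — 1.47:1 into 4110×2466 spans the height: 3625.02 × 2466.00.
Second fit — the 5:3 canvas into 1870×1870 spans the width: 1870.00 × 1122.00 (×0.4550 from 4110×2466).
Applying the same ×0.4550: 3625.02 → 1649.34.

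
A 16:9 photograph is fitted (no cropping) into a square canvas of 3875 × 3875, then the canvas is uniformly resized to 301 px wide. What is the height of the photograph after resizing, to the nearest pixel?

Fitted into 3875×3875, the photograph spans the width; its height is 3875 × 9/16 ≈ 2179.69 px.
Resizing to 301 px wide multiplies everything by 0.0777: 2179.69 → 169.31 px.

169 px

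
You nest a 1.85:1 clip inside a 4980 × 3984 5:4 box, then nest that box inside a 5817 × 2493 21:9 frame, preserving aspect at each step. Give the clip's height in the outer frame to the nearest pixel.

Inside the 4980×3984 canvas the clip is width-limited at 4980.00 × 2691.89.
The 5:4 canvas is height-limited in 5817×2493, giving 3116.25 × 2493.00; scale factor 0.6258.
The clip scales with it: height 2691.89 × 0.6258 ≈ 1684.46.

1684 px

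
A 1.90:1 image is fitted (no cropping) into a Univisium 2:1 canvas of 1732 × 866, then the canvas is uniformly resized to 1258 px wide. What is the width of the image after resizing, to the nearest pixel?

1195 px

Fitted into 1732×866, the image spans the height; its width is 866 × 1.900 ≈ 1645.40 px.
Scaling 1732 → 1258 is ×0.7263, so the width becomes 1645.40 × 0.7263 ≈ 1195.10 px.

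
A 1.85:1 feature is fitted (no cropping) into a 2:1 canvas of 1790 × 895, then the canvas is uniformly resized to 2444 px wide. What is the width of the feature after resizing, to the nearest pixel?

In the 1790×895 frame the feature fills the height: width = 895 × 1.850 ≈ 1655.75 px.
Scaling 1790 → 2444 is ×1.3654, so the width becomes 1655.75 × 1.3654 ≈ 2260.70 px.

2261 px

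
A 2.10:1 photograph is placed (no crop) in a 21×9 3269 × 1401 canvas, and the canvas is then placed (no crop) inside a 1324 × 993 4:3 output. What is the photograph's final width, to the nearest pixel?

1192 px

First fit — 2.10:1 into 3269×1401 spans the height: 2942.10 × 1401.00.
The 21×9 canvas is width-limited in 1324×993, giving 1324.00 × 567.43; scale factor 0.4050.
So the photograph's width is 2942.10 × 0.4050 ≈ 1191.60.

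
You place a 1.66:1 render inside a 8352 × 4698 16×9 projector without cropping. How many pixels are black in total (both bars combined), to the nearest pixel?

2599497 pixels

1.66:1 is narrower than 16×9, so it spans the full height.
The render is 4698 × 1.660 ≈ 7798.6800 px wide.
Black = 8352 − 7798.6800 = 553.3200 px.
Across the 4698-px span: 553.3200 × 4698 ≈ 2599497 px.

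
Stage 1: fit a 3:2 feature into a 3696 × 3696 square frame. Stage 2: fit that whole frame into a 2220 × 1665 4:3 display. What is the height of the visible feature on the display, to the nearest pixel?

3:2 in 3696×3696: fills the width, so the feature is 3696.00 × 2464.00.
Second fit — the square canvas into 2220×1665 spans the height: 1665.00 × 1665.00 (×0.4505 from 3696×3696).
The feature scales with it: height 2464.00 × 0.4505 ≈ 1110.00.

1110 px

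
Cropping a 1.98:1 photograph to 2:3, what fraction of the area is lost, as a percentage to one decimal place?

66.3%

2:3 is narrower than 1.98:1, so the crop keeps the full height and trims the width.
Area ratio = (0.667)/(1.980) = 33.67%; the remaining 66.33% is cropped out.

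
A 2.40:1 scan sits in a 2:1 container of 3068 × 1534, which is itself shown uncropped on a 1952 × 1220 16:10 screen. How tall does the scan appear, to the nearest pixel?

Inside the 3068×1534 canvas the scan is width-limited at 3068.00 × 1278.33.
The 2:1 canvas is width-limited in 1952×1220, giving 1952.00 × 976.00; scale factor 0.6362.
Applying the same ×0.6362: 1278.33 → 813.33.

813 px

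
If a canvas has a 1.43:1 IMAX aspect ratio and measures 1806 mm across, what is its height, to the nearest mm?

1806 / 1.430 = 1262.94.

1263 mm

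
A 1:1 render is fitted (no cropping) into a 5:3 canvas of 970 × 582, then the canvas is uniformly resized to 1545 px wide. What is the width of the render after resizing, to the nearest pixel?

927 px

Fitted into 970×582, the render spans the height; its width is 582 × 1/1 ≈ 582.00 px.
Scaling 970 → 1545 is ×1.5928, so the width becomes 582.00 × 1.5928 ≈ 927.00 px.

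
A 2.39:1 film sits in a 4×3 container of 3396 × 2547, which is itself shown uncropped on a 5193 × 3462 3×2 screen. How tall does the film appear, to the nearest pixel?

1931 px

First fit — 2.39:1 into 3396×2547 spans the width: 3396.00 × 1420.92.
The 4×3 canvas is height-limited in 5193×3462, giving 4616.00 × 3462.00; scale factor 1.3592.
So the film's height is 1420.92 × 1.3592 ≈ 1931.38.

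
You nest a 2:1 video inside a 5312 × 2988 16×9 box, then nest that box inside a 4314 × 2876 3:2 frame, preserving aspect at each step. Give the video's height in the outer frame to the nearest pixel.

2157 px

First fit — 2:1 into 5312×2988 spans the width: 5312.00 × 2656.00.
Second fit — the 16×9 canvas into 4314×2876 spans the width: 4314.00 × 2426.62 (×0.8121 from 5312×2988).
Applying the same ×0.8121: 2656.00 → 2157.00.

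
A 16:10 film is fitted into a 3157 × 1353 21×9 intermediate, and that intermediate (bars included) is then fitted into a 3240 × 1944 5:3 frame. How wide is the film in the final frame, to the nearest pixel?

16:10 in 3157×1353: fills the height, so the film is 2164.80 × 1353.00.
21×9 in 3240×1944: fills the width, so the intermediate becomes 3240.00 × 1388.57 — a scale of ×1.0263.
So the film's width is 2164.80 × 1.0263 ≈ 2221.71.

2222 px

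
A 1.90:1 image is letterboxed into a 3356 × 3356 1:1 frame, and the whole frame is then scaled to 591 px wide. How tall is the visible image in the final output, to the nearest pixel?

In the 3356×3356 frame the image fills the width: height = 3356 / 1.900 ≈ 1766.32 px.
The frame scales by 591/3356 = 0.1761; 1766.32 × 0.1761 ≈ 311.05 px.

311 px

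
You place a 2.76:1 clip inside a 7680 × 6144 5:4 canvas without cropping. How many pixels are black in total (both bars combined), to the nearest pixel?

25815485 pixels

2.76:1 is wider than 5:4, so it spans the full width.
That makes the image 2782.6087 px tall (7680 / 2.760).
6144 − 2782.6087 = 3361.3913 px of bars.
That's 3361.3913 × 7680 ≈ 25815485 black pixels.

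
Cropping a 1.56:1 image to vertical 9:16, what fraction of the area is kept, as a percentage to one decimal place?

36.1%

vertical 9:16 is narrower than 1.56:1, so the crop keeps the full height and trims the width.
Area ratio = (0.562)/(1.560) = 36.06% retained.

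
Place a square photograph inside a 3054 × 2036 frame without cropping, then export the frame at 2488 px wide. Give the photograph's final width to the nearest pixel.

At 3054×2036 the photograph is height-limited, so width = 2036 × 1/1 ≈ 2036.00 px.
Resizing to 2488 px wide multiplies everything by 0.8147: 2036.00 → 1658.67 px.

1659 px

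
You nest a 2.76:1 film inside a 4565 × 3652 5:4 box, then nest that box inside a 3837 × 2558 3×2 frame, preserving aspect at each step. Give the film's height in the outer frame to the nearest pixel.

First fit — 2.76:1 into 4565×3652 spans the width: 4565.00 × 1653.99.
Second fit — the 5:4 canvas into 3837×2558 spans the height: 3197.50 × 2558.00 (×0.7004 from 4565×3652).
So the film's height is 1653.99 × 0.7004 ≈ 1158.51.

1159 px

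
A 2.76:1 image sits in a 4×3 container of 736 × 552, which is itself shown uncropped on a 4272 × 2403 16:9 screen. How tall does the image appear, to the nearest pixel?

2.76:1 in 736×552: fills the width, so the image is 736.00 × 266.67.
The 4×3 canvas is height-limited in 4272×2403, giving 3204.00 × 2403.00; scale factor 4.3533.
Applying the same ×4.3533: 266.67 → 1160.87.

1161 px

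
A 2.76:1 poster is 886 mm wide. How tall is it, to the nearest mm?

Height = 886 / 2.760 = 321.01.

321 mm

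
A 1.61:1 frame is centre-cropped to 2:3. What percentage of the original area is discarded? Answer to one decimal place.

58.6%

Going from 1.61:1 to 2:3 means cutting width while keeping height.
Area ratio = (0.667)/(1.610) = 41.41%; the remaining 58.59% is cropped out.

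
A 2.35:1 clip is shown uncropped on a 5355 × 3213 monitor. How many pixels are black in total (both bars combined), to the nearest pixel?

5003051 pixels

Since 2.350 > 1.667, the clip is width-limited.
That makes the image 2278.7234 px tall (5355 / 2.350).
3213 − 2278.7234 = 934.2766 px of bars.
Across the 5355-px span: 934.2766 × 5355 ≈ 5003051 px.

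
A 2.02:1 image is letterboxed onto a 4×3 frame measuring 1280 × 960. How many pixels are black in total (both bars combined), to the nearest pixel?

2.02:1 (2.020) > 4×3 (1.333), so the image fills the width.
That makes the image 633.6634 px tall (1280 / 2.020).
960 − 633.6634 = 326.3366 px of bars.
That's 326.3366 × 1280 ≈ 417711 black pixels.

417711 pixels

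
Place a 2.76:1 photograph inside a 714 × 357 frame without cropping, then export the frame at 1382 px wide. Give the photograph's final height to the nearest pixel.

501 px

In the 714×357 frame the photograph fills the width: height = 714 / 2.760 ≈ 258.70 px.
Resizing to 1382 px wide multiplies everything by 1.9356: 258.70 → 500.72 px.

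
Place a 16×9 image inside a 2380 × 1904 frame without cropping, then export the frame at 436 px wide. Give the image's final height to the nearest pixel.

In the 2380×1904 frame the image fills the width: height = 2380 × 9/16 ≈ 1338.75 px.
Resizing to 436 px wide multiplies everything by 0.1832: 1338.75 → 245.25 px.

245 px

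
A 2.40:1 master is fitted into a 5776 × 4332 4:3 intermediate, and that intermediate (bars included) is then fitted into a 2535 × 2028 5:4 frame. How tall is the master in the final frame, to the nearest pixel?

1056 px

2.40:1 in 5776×4332: fills the width, so the master is 5776.00 × 2406.67.
4:3 in 2535×2028: fills the width, so the intermediate becomes 2535.00 × 1901.25 — a scale of ×0.4389.
The master scales with it: height 2406.67 × 0.4389 ≈ 1056.25.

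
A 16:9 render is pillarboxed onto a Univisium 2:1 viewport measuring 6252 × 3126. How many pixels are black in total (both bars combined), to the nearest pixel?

2171528 pixels

16:9 is narrower than Univisium 2:1, so it spans the full height.
That makes the image 5557.3333 px wide (3126 × 16/9).
Leftover width: 6252 − 5557.3333 = 694.6667 px.
Bar area = 694.6667 × 3126 ≈ 2171528 px.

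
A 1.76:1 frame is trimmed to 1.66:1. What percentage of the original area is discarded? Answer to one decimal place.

1.66:1 is narrower than 1.76:1, so the crop keeps the full height and trims the width.
(1.660)/(1.760) ≈ 0.943 of the area survives, leaving 5.68% discarded.

5.7%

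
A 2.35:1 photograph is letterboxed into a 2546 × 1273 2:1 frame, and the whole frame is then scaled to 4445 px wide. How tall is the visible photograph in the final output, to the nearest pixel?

1891 px

Fitted into 2546×1273, the photograph spans the width; its height is 2546 / 2.350 ≈ 1083.40 px.
The frame scales by 4445/2546 = 1.7459; 1083.40 × 1.7459 ≈ 1891.49 px.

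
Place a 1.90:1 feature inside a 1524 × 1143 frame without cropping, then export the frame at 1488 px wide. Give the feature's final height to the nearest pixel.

At 1524×1143 the feature is width-limited, so height = 1524 / 1.900 ≈ 802.11 px.
The frame scales by 1488/1524 = 0.9764; 802.11 × 0.9764 ≈ 783.16 px.

783 px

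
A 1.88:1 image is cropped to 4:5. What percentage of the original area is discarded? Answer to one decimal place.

57.4%

4:5 is narrower than 1.88:1, so the crop keeps the full height and trims the width.
Area ratio = (0.800)/(1.880) = 42.55%; the remaining 57.45% is cropped out.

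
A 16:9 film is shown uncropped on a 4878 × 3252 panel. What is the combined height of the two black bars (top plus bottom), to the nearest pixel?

Since 1.778 > 1.500, the film is width-limited.
That makes the image 2743.88 px tall (4878 × 9/16).
Black = 3252 − 2743.88 = 508.12 px.

508 px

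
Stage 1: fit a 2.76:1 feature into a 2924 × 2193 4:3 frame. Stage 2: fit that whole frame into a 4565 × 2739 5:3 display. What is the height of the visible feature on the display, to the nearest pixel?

1323 px

2.76:1 in 2924×2193: fills the width, so the feature is 2924.00 × 1059.42.
Second fit — the 4:3 canvas into 4565×2739 spans the height: 3652.00 × 2739.00 (×1.2490 from 2924×2193).
Applying the same ×1.2490: 1059.42 → 1323.19.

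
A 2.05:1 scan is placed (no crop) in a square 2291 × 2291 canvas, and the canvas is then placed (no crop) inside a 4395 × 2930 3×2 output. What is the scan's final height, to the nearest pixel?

2.05:1 in 2291×2291: fills the width, so the scan is 2291.00 × 1117.56.
Second fit — the square canvas into 4395×2930 spans the height: 2930.00 × 2930.00 (×1.2789 from 2291×2291).
The scan scales with it: height 1117.56 × 1.2789 ≈ 1429.27.

1429 px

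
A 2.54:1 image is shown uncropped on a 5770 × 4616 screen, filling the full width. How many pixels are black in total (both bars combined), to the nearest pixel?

That makes the image 2271.6535 px tall (5770 / 2.540).
Black = 4616 − 2271.6535 = 2344.3465 px.
That's 2344.3465 × 5770 ≈ 13526879 black pixels.

13526879 pixels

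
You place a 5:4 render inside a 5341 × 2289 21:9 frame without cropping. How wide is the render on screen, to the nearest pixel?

2861 px

5:4 is narrower than 21:9, so it spans the full height.
Content width = 2289 × 5/4 ≈ 2861.25 px.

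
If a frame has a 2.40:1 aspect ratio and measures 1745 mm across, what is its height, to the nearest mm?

727 mm

At 2.40:1, 1745 / 2.400 ≈ 727.08.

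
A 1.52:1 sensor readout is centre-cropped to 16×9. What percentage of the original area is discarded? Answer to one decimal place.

The width stays; only height is cut (since 16×9 is wider than 1.52:1).
Fraction kept = (1.520)/(1.778) ≈ 85.50%, so 14.50% is lost.

14.5%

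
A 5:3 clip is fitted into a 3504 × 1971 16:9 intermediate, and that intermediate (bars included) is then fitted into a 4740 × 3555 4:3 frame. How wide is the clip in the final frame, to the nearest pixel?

4444 px

First fit — 5:3 into 3504×1971 spans the height: 3285.00 × 1971.00.
16:9 in 4740×3555: fills the width, so the intermediate becomes 4740.00 × 2666.25 — a scale of ×1.3527.
The clip scales with it: width 3285.00 × 1.3527 ≈ 4443.75.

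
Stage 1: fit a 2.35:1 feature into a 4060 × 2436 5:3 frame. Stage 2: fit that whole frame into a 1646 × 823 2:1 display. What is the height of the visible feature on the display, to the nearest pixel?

First fit — 2.35:1 into 4060×2436 spans the width: 4060.00 × 1727.66.
5:3 in 1646×823: fills the height, so the intermediate becomes 1371.67 × 823.00 — a scale of ×0.3378.
So the feature's height is 1727.66 × 0.3378 ≈ 583.69.

584 px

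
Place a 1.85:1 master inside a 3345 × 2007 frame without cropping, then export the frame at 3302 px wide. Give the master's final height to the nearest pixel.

1785 px

In the 3345×2007 frame the master fills the width: height = 3345 / 1.850 ≈ 1808.11 px.
Resizing to 3302 px wide multiplies everything by 0.9871: 1808.11 → 1784.86 px.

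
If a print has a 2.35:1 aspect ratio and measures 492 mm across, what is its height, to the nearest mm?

Height = 492 / 2.350 = 209.36.

209 mm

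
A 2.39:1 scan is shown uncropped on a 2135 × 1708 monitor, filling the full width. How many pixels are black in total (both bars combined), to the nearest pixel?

1739373 pixels

That makes the image 893.3054 px tall (2135 / 2.390).
Leftover height: 1708 − 893.3054 = 814.6946 px.
That's 814.6946 × 2135 ≈ 1739373 black pixels.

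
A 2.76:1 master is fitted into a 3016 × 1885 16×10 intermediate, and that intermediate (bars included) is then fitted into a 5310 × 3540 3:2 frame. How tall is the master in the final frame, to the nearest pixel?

1924 px

Inside the 3016×1885 canvas the master is width-limited at 3016.00 × 1092.75.
16×10 in 5310×3540: fills the width, so the intermediate becomes 5310.00 × 3318.75 — a scale of ×1.7606.
So the master's height is 1092.75 × 1.7606 ≈ 1923.91.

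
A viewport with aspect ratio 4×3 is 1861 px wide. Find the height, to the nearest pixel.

1861 / 4 × 3 = 1395.75.

1396 px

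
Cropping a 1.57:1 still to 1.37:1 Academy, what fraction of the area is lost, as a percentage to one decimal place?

The height stays; only width is cut (since 1.37:1 Academy is narrower than 1.57:1).
Area ratio = (1.370)/(1.570) = 87.26%; the remaining 12.74% is cropped out.

12.7%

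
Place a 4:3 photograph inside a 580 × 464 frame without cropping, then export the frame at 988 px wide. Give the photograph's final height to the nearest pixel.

741 px

In the 580×464 frame the photograph fills the width: height = 580 × 3/4 ≈ 435.00 px.
Scaling 580 → 988 is ×1.7034, so the height becomes 435.00 × 1.7034 ≈ 741.00 px.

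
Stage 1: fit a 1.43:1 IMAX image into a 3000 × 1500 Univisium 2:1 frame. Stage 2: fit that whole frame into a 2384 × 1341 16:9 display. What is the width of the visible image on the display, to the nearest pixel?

1705 px

1.43:1 IMAX in 3000×1500: fills the height, so the image is 2145.00 × 1500.00.
Univisium 2:1 in 2384×1341: fills the width, so the intermediate becomes 2384.00 × 1192.00 — a scale of ×0.7947.
Applying the same ×0.7947: 2145.00 → 1704.56.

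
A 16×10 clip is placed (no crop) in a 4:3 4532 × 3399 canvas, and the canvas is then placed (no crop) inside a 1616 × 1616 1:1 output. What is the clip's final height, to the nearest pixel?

1010 px

First fit — 16×10 into 4532×3399 spans the width: 4532.00 × 2832.50.
The 4:3 canvas is width-limited in 1616×1616, giving 1616.00 × 1212.00; scale factor 0.3566.
The clip scales with it: height 2832.50 × 0.3566 ≈ 1010.00.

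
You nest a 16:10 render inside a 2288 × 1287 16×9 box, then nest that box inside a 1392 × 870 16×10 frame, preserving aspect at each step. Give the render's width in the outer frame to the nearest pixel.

1253 px

Inside the 2288×1287 canvas the render is height-limited at 2059.20 × 1287.00.
16×9 in 1392×870: fills the width, so the intermediate becomes 1392.00 × 783.00 — a scale of ×0.6084.
Applying the same ×0.6084: 2059.20 → 1252.80.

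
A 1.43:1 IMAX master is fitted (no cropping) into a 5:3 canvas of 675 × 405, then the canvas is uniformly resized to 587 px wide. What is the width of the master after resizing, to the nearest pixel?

504 px

Fitted into 675×405, the master spans the height; its width is 405 × 1.430 ≈ 579.15 px.
Resizing to 587 px wide multiplies everything by 0.8696: 579.15 → 503.65 px.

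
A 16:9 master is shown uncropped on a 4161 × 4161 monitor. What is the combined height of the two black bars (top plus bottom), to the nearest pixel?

Since 1.778 > 1.000, the master is width-limited.
The master is 4161 × 9/16 ≈ 2340.56 px tall.
4161 − 2340.56 = 1820.44 px of bars.

1820 px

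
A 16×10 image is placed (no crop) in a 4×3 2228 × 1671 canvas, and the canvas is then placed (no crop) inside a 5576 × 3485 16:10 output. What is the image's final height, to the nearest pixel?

First fit — 16×10 into 2228×1671 spans the width: 2228.00 × 1392.50.
Second fit — the 4×3 canvas into 5576×3485 spans the height: 4646.67 × 3485.00 (×2.0856 from 2228×1671).
Applying the same ×2.0856: 1392.50 → 2904.17.

2904 px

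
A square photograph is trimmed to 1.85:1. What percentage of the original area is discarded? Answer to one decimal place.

Going from square to 1.85:1 means cutting height while keeping width.
(1.000)/(1.850) ≈ 0.541 of the area survives, leaving 45.95% discarded.

45.9%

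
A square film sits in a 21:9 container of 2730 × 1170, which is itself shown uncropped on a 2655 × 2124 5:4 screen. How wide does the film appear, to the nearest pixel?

1138 px

square in 2730×1170: fills the height, so the film is 1170.00 × 1170.00.
21:9 in 2655×2124: fills the width, so the intermediate becomes 2655.00 × 1137.86 — a scale of ×0.9725.
So the film's width is 1170.00 × 0.9725 ≈ 1137.86.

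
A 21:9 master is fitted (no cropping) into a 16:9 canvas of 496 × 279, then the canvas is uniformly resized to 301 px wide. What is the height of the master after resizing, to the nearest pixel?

129 px

At 496×279 the master is width-limited, so height = 496 × 9/21 ≈ 212.57 px.
The frame scales by 301/496 = 0.6069; 212.57 × 0.6069 ≈ 129.00 px.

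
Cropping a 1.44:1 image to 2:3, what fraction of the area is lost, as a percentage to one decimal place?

Going from 1.44:1 to 2:3 means cutting width while keeping height.
Area ratio = (0.667)/(1.440) = 46.30%; the remaining 53.70% is cropped out.

53.7%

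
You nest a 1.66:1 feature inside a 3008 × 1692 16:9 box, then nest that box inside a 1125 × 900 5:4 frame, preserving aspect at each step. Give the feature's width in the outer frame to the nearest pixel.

1050 px

First fit — 1.66:1 into 3008×1692 spans the height: 2808.72 × 1692.00.
16:9 in 1125×900: fills the width, so the intermediate becomes 1125.00 × 632.81 — a scale of ×0.3740.
The feature scales with it: width 2808.72 × 0.3740 ≈ 1050.47.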